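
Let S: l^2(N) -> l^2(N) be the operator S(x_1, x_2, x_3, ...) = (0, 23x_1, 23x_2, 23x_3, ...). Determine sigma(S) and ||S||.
sigma(S) = closed disk {z in C : |z| ≤ 23}; ||S|| = 23

Note S = 23·U where U is the unit right shift (U x)_k = x_{k-1} (with x_0 := 0); so ||S|| = 23||U|| and sigma(S) = 23·sigma(U). ||S x||^2 = sum_{k≥1} |23x_k|^2 = 529||x||^2, so ||S|| = 23 and sigma(S) ⊂ {|z| ≤ 23}. For any |lambda| < 23, the equation (S - lambda I) x = 0 forces x_1 = 0, then 23x_k = lambda x_{k+1} ⇒ x = 0, so S has no eigenvalues. But (S - lambda I) is not surjective for |lambda| < 23: solving (S - lambda I) x = e_1 would require x_n proportional to (lambda/23)^(-n), which is not in l^2. So every |lambda| < 23 lies in the residual spectrum. The boundary |lambda| = 23 is in the approximate point spectrum (the spectrum is closed). Hence sigma(S) is the closed disk of radius 23.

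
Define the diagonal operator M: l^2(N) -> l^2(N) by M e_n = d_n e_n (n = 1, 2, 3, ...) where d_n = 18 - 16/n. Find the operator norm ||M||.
||M|| = 18

For a diagonal operator on l^2 with entries d_n, ||M|| = sup_n |d_n|. Here d_1 = 2, d_2 = 10, ..., and d_n = 18 - 16/n increases monotonically toward 18. All terms lie in [2, 18), so |d_n| = d_n and the supremum is the limit 18, which is not attained by any individual d_n. Hence ||M|| = 18.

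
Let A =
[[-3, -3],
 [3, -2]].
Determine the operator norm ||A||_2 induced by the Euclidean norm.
||A||_2 = sqrt((31 + sqrt(61))/2) ≈ 4.4051 (= sqrt(largest eigenvalue of A^T A))

||A||_2 = sigma_max(A) = sqrt(lambda_max(A^T A)). Form the symmetric matrix M = A^T A =
[[18, 3],
 [3, 13]].
Its characteristic polynomial (trace, determinant of M give the coefficients) is
  p(λ) = det(λ I - M) = λ^2 - 31λ + 225.
For λ^2 - 31λ + 225 the discriminant is 61. It is nonnegative but not a perfect square, so the roots are real and irrational: λ = (31 ± sqrt(61))/2 ≈ 19.4051, 11.5949.
So the eigenvalues of A^T A are ≈ 11.5949, 19.4051 (all ≥ 0, as they must be for A^T A). The largest is λ_max = (31 + sqrt(61))/2 ≈ 19.4051, hence ||A||_2 = sqrt(λ_max) = sqrt((31 + sqrt(61))/2) ≈ 4.4051.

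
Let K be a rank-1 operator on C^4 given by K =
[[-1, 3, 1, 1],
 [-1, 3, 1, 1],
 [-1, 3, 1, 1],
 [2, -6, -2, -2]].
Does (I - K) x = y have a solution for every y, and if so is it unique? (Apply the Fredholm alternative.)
(I - K) is singular (det(I - K) = 0, i.e. 1 ∈ sigma(K)). (I - K) x = y is solvable iff y ⊥ ker((I - K)^*) = span{(-1, 3, 1, 1)}, i.e. iff -y_1 + 3y_2 + y_3 + y_4 = 0. When solvable, the solutions are x = y + c·(1, 1, 1, -2), c arbitrary (ker(I - K) = span{(1, 1, 1, -2)}, dimension 1).

K has rank 1, so it is an outer product K = u v^T: every row of K is a multiple of one row vector. Reading off the entries, u = (1, 1, 1, -2) and v = (-1, 3, 1, 1) (row i of K equals u_i·v^T). A rank-one matrix u v^T satisfies K u = u (v·u) and kills the (3)-dimensional subspace v^⊥, so its characteristic polynomial is lambda^3 (lambda - v·u) with v·u = tr K = 1. Hence the eigenvalues of I - K are 1 (multiplicity 3) and 1 - (1) = 0, so det(I - K) = 0. (Direct check: I - K =
[[2, -3, -1, -1],
 [1, -2, -1, -1],
 [1, -3, 0, -1],
 [-2, 6, 2, 3]]
has determinant 0.) So 1 is an eigenvalue of K and (I - K) is not invertible. The finite-dimensional Fredholm alternative says: either (I - K) is invertible, or ker(I - K) ≠ {0} and then range(I - K) = ker((I - K)^*)^⊥, with dim ker(I - K) = dim ker((I - K)^*). We are in the second case, so we need both kernels. Kernel of I - K: (I - K) u = u - u (v·u) = u - u = 0, so ker(I - K) = span{u} = span{(1, 1, 1, -2)} (it is exactly 1-dimensional because rank(I - K) = 3). Kernel of the adjoint: K is real, so (I - K)^* = I - K^T = I - v u^T, and (I - v u^T) v = v - v (u·v) = 0; hence ker((I - K)^*) = span{v} = span{(-1, 3, 1, 1)}. Therefore (I - K) x = y is solvable iff <y, v> = 0, i.e. iff -y_1 + 3y_2 + y_3 + y_4 = 0. When this holds, K y = u (v·y) = 0, so (I - K) y = y and x = y is a particular solution; the full solution set is the line x = y + c·u = y + c·(1, 1, 1, -2), c ∈ C.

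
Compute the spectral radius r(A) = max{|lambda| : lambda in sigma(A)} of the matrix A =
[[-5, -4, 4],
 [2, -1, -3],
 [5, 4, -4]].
r(A) = sqrt(29) ≈ 5.3852

The eigenvalues of A are the roots of its characteristic polynomial. With M = A (coefficients from the trace, the sum of principal 2x2 minors, and det A):
  p(λ) = det(λ I - M) = λ^3 + 10λ^2 + 29λ.
The constant term is 0, so λ = 0 is a root. Dividing out λ leaves p(λ) = λ(λ^2 + 10λ + 29). For λ^2 + 10λ + 29 the discriminant is -16. It is negative, so the roots are the complex-conjugate pair λ = -5 ± (sqrt(16)/2) i ≈ -5 ± 2i. For a conjugate pair the product of the roots equals the constant term, so |λ|^2 = 29 and |λ| = sqrt(29) ≈ 5.3852.
Thus the eigenvalues (to 4 decimals) are -5 ± 2i (modulus 5.3852); 0 (modulus 0). The spectral radius is the largest modulus: r(A) = sqrt(29) ≈ 5.3852. (Cross-check: r(A) ≤ ||A||_2 ≈ 10.9593; equality holds whenever A is normal, though it can also hold for some non-normal A.)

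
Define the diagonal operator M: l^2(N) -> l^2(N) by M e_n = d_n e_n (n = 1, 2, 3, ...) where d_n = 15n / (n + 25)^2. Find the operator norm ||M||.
||M|| = 3/20 (attained at n = 25)

For M diagonal, ||M|| = sup_n |d_n|. Treat f(x) = 15x / (x + 25)^2 for real x > 0. By the quotient rule, f'(x) = 15(25 - x)/(x + 25)^3, which is positive for x < 25 and negative for x > 25. So f has a unique maximum at x = 25, and since 25 is a positive integer, the supremum over n ≥ 1 is attained at n = 25: d_25 = 15·25/(25 + 25)^2 = 15·25/2500 = 3/20. Hence ||M|| = 3/20.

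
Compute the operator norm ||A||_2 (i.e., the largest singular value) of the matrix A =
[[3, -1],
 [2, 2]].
||A||_2 = sqrt((18 + sqrt(68))/2) ≈ 3.6226 (= sqrt(largest eigenvalue of A^T A))

||A||_2 = sigma_max(A) = sqrt(lambda_max(A^T A)). Form the symmetric matrix M = A^T A =
[[13, 1],
 [1, 5]].
Its characteristic polynomial (trace, determinant of M give the coefficients) is
  p(λ) = det(λ I - M) = λ^2 - 18λ + 64.
For λ^2 - 18λ + 64 the discriminant is 68. It is nonnegative but not a perfect square, so the roots are real and irrational: λ = (18 ± sqrt(68))/2 ≈ 13.1231, 4.8769.
So the eigenvalues of A^T A are ≈ 4.8769, 13.1231 (all ≥ 0, as they must be for A^T A). The largest is λ_max = (18 + sqrt(68))/2 ≈ 13.1231, hence ||A||_2 = sqrt(λ_max) = sqrt((18 + sqrt(68))/2) ≈ 3.6226.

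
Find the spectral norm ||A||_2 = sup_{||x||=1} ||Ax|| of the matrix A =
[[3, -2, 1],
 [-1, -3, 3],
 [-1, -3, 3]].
||A||_2 = sqrt((52 + sqrt(864))/2) ≈ 6.3794 (= sqrt(largest eigenvalue of A^T A))

||A||_2 = sigma_max(A) = sqrt(lambda_max(A^T A)). Form the symmetric matrix M = A^T A =
[[11, 0, -3],
 [0, 22, -20],
 [-3, -20, 19]].
Its characteristic polynomial (trace, sum of principal 2x2 minors, determinant of M give the coefficients) is
  p(λ) = det(λ I - M) = λ^3 - 52λ^2 + 460λ.
The constant term is 0, so λ = 0 is a root. Dividing out λ leaves p(λ) = λ(λ^2 - 52λ + 460). For λ^2 - 52λ + 460 the discriminant is 864. It is nonnegative but not a perfect square, so the roots are real and irrational: λ = (52 ± sqrt(864))/2 ≈ 40.6969, 11.3031.
So the eigenvalues of A^T A are ≈ 0, 11.3031, 40.6969 (all ≥ 0, as they must be for A^T A). The largest is λ_max = (52 + sqrt(864))/2 ≈ 40.6969, hence ||A||_2 = sqrt(λ_max) = sqrt((52 + sqrt(864))/2) ≈ 6.3794.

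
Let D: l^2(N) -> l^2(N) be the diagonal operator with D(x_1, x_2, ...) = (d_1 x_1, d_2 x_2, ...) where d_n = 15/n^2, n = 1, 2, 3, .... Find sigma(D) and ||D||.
sigma(D) = {15/n^2 : n ≥ 1} ∪ {0}; ||D|| = 15

A bounded diagonal operator on l^2 with diagonal entries d_n has spectrum equal to the closure of {d_n : n ≥ 1}: every d_n is an eigenvalue (with eigenvector e_n), so {d_n} ⊂ sigma(D); the spectrum is closed, so its closure is too; and for lambda not in the closure, (D - lambda I) has bounded inverse (the diagonal entries 1/(d_n - lambda) are bounded). For our sequence d_n = 15/n^2, n = 1, 2, 3, ...:
  - {d_n} = {15/n^2 : n ≥ 1}; the only limit point is 0
  - closure = {15/n^2 : n ≥ 1} ∪ {0}
For the norm: a diagonal operator has ||D|| = sup_n |d_n|. Here d_n = 15/n^2 is positive and decreasing, so sup_n |d_n| = d_1 = 15. So ||D|| = 15.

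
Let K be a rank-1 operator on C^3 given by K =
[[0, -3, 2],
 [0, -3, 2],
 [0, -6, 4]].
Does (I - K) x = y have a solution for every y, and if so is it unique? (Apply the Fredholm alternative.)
(I - K) is singular (det(I - K) = 0, i.e. 1 ∈ sigma(K)). (I - K) x = y is solvable iff y ⊥ ker((I - K)^*) = span{(0, -3, 2)}, i.e. iff -3y_2 + 2y_3 = 0. When solvable, the solutions are x = y + c·(1, 1, 2), c arbitrary (ker(I - K) = span{(1, 1, 2)}, dimension 1).

K has rank 1, so it is an outer product K = u v^T: every row of K is a multiple of one row vector. Reading off the entries, u = (1, 1, 2) and v = (0, -3, 2) (row i of K equals u_i·v^T). A rank-one matrix u v^T satisfies K u = u (v·u) and kills the (2)-dimensional subspace v^⊥, so its characteristic polynomial is lambda^2 (lambda - v·u) with v·u = tr K = 1. Hence the eigenvalues of I - K are 1 (multiplicity 2) and 1 - (1) = 0, so det(I - K) = 0. (Direct check: I - K =
[[1, 3, -2],
 [0, 4, -2],
 [0, 6, -3]]
has determinant 0.) So 1 is an eigenvalue of K and (I - K) is not invertible. The finite-dimensional Fredholm alternative says: either (I - K) is invertible, or ker(I - K) ≠ {0} and then range(I - K) = ker((I - K)^*)^⊥, with dim ker(I - K) = dim ker((I - K)^*). We are in the second case, so we need both kernels. Kernel of I - K: (I - K) u = u - u (v·u) = u - u = 0, so ker(I - K) = span{u} = span{(1, 1, 2)} (it is exactly 1-dimensional because rank(I - K) = 2). Kernel of the adjoint: K is real, so (I - K)^* = I - K^T = I - v u^T, and (I - v u^T) v = v - v (u·v) = 0; hence ker((I - K)^*) = span{v} = span{(0, -3, 2)}. Therefore (I - K) x = y is solvable iff <y, v> = 0, i.e. iff -3y_2 + 2y_3 = 0. When this holds, K y = u (v·y) = 0, so (I - K) y = y and x = y is a particular solution; the full solution set is the line x = y + c·u = y + c·(1, 1, 2), c ∈ C.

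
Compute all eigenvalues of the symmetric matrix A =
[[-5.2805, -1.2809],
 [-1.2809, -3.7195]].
sigma(A) ≈ {-6, -3}

A is real symmetric, so its spectrum consists of real eigenvalues. Expanding the characteristic polynomial of the displayed matrix gives
  det(λ I - A) = p(λ) = λ^2 + (9)λ + (18).
Solving p(λ) = 0 yields eigenvalues ≈ -6, -3. (A is shown rounded to 4 decimals, so these recover the underlying integer eigenvalues to within that precision.)
Verification: the trace of A = -9 equals the sum of eigenvalues -9, and det(A) ≈ 18.0001 matches the eigenvalue product 18.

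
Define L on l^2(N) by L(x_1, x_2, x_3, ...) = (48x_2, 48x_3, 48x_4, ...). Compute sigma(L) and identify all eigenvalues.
sigma(L) = closed disk {z in C : |z| ≤ 48}; sigma_p(L) = open disk {z in C : |z| < 48}

Note L = 48·V where V is the unit left shift (V x)_k = x_{k+1}; so sigma(L) = 48·sigma(V) and ||L|| = 48||V||. ||L x||^2 = 2304sum_{k≥2} |x_k|^2 ≤ 2304||x||^2, with equality on {x : x_1 = 0}, so ||L|| = 48. For any lambda with |lambda| < 48, set r = lambda/48 (|r| < 1); the vector x = (1, r, r^2, ...) is in l^2 and satisfies L x = 48(r, r^2, ...) = lambda x, so lambda is an eigenvalue. On the boundary |lambda| = 48 the geometric series diverges, so no l^2 eigenvector exists, but these lambda lie in the approximate point spectrum. Hence sigma(L) is the closed disk of radius 48 and sigma_p(L) is the open disk.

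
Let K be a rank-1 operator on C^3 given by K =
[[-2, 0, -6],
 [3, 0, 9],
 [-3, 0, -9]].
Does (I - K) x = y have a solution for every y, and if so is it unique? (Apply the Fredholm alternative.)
(I - K) is invertible (det(I - K) = 12 ≠ 0), so for every y in C^3 the equation (I - K) x = y has a unique solution.

K has rank 1, so it is an outer product K = u v^T: every row of K is a multiple of one row vector. Reading off the entries, u = (-2, 3, -3) and v = (1, 0, 3) (row i of K equals u_i·v^T). A rank-one matrix u v^T satisfies K u = u (v·u) and kills the (2)-dimensional subspace v^⊥, so its characteristic polynomial is lambda^2 (lambda - v·u) with v·u = tr K = -11. Hence the eigenvalues of I - K are 1 (multiplicity 2) and 1 - (-11) = 12, so det(I - K) = 12. (Direct check: I - K =
[[3, 0, 6],
 [-3, 1, -9],
 [3, 0, 10]]
has determinant 12.) The finite-dimensional Fredholm alternative says: either (I - K) is invertible, or ker(I - K) ≠ {0} and then range(I - K) = ker((I - K)^*)^⊥, with dim ker(I - K) = dim ker((I - K)^*). Since det(I - K) ≠ 0, 1 is not an eigenvalue of K and ker(I - K) = {0}, so we are in the first case: for every y there is a unique x = (I - K)^(-1) y. Explicitly, by the Sherman–Morrison formula, (I - u v^T)^(-1) = I + u v^T/(1 - v·u), i.e. (I - K)^(-1) = I + K/(12).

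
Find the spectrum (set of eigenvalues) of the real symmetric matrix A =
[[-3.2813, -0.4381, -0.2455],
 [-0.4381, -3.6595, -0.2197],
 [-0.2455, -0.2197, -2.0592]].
sigma(A) ≈ {-4, -3, -2}

A is real symmetric, so its spectrum consists of real eigenvalues. Expanding the characteristic polynomial of the displayed matrix gives
  det(λ I - A) = p(λ) = λ^3 + (9)λ^2 + (26)λ + (24).
Solving p(λ) = 0 yields eigenvalues ≈ -4, -3, -2. (A is shown rounded to 4 decimals, so these recover the underlying integer eigenvalues to within that precision.)
Verification: the trace of A = -9 equals the sum of eigenvalues -9, and det(A) ≈ -23.9998 matches the eigenvalue product -24.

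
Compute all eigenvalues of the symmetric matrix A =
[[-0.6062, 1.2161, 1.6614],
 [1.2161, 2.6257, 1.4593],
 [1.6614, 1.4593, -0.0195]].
sigma(A) ≈ {-2, 0, 4}

A is real symmetric, so its spectrum consists of real eigenvalues. Expanding the characteristic polynomial of the displayed matrix gives
  det(λ I - A) = p(λ) = λ^3 + (-2)λ^2 + (-8)λ + (0).
Solving p(λ) = 0 yields eigenvalues ≈ -2, 0, 4. (A is shown rounded to 4 decimals, so these recover the underlying integer eigenvalues to within that precision.)
Verification: the trace of A = 2 equals the sum of eigenvalues 2, and det(A) ≈ 0.0000 matches the eigenvalue product 0.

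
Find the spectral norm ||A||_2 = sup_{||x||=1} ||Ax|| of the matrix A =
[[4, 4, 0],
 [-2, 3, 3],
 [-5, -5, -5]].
||A||_2 ≈ 10.1722 (= sqrt(largest eigenvalue of A^T A))

||A||_2 = sigma_max(A) = sqrt(lambda_max(A^T A)). Form the symmetric matrix M = A^T A =
[[45, 35, 19],
 [35, 50, 34],
 [19, 34, 34]].
Its characteristic polynomial (trace, sum of principal 2x2 minors, determinant of M give the coefficients) is
  p(λ) = det(λ I - M) = λ^3 - 129λ^2 + 2738λ - 10000.
No integer candidate from the rational root theorem (±divisors of 10000) is a root, so the roots are irrational. The cubic discriminant is Δ = 17657207716 > 0, so there are three distinct real roots. p(4) = -1048 and p(5) = 590 have opposite signs, so a root lies in (4, 5); Newton's method refines it to λ ≈ 4.6233. p(20) = 1160 and p(21) = -130 have opposite signs, so a root lies in (20, 21); Newton's method refines it to λ ≈ 20.9037. p(103) = -3820 and p(104) = 4352 have opposite signs, so a root lies in (103, 104); Newton's method refines it to λ ≈ 103.473. Check (Vieta): the three roots sum to 129, matching tr M = 129.
So the eigenvalues of A^T A are ≈ 4.6233, 20.9037, 103.473 (all ≥ 0, as they must be for A^T A). The largest is λ_max ≈ 103.473, hence ||A||_2 = sqrt(λ_max) ≈ 10.1722.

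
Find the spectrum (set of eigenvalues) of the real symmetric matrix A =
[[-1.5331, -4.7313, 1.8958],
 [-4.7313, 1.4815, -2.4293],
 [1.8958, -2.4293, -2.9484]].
sigma(A) ≈ {-5, -4, 6}

A is real symmetric, so its spectrum consists of real eigenvalues. Expanding the characteristic polynomial of the displayed matrix gives
  det(λ I - A) = p(λ) = λ^3 + (3)λ^2 + (-34)λ + (-120).
Solving p(λ) = 0 yields eigenvalues ≈ -5, -4, 6. (A is shown rounded to 4 decimals, so these recover the underlying integer eigenvalues to within that precision.)
Verification: the trace of A = -3 equals the sum of eigenvalues -3, and det(A) ≈ 119.9999 matches the eigenvalue product 120.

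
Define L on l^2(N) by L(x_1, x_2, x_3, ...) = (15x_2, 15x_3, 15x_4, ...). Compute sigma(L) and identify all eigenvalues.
sigma(L) = closed disk {z in C : |z| ≤ 15}; sigma_p(L) = open disk {z in C : |z| < 15}

Note L = 15·V where V is the unit left shift (V x)_k = x_{k+1}; so sigma(L) = 15·sigma(V) and ||L|| = 15||V||. ||L x||^2 = 225sum_{k≥2} |x_k|^2 ≤ 225||x||^2, with equality on {x : x_1 = 0}, so ||L|| = 15. For any lambda with |lambda| < 15, set r = lambda/15 (|r| < 1); the vector x = (1, r, r^2, ...) is in l^2 and satisfies L x = 15(r, r^2, ...) = lambda x, so lambda is an eigenvalue. On the boundary |lambda| = 15 the geometric series diverges, so no l^2 eigenvector exists, but these lambda lie in the approximate point spectrum. Hence sigma(L) is the closed disk of radius 15 and sigma_p(L) is the open disk.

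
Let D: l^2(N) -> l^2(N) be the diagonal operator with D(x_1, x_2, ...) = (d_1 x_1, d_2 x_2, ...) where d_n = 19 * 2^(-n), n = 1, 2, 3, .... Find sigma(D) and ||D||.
sigma(D) = {19 * 2^(-n) : n ≥ 1} ∪ {0}; ||D|| = 19/2

A bounded diagonal operator on l^2 with diagonal entries d_n has spectrum equal to the closure of {d_n : n ≥ 1}: every d_n is an eigenvalue (with eigenvector e_n), so {d_n} ⊂ sigma(D); the spectrum is closed, so its closure is too; and for lambda not in the closure, (D - lambda I) has bounded inverse (the diagonal entries 1/(d_n - lambda) are bounded). For our sequence d_n = 19 * 2^(-n), n = 1, 2, 3, ...:
  - {d_n} = {19 * 2^(-n) : n ≥ 1}; the only limit point is 0
  - closure = {19 * 2^(-n) : n ≥ 1} ∪ {0}
For the norm: a diagonal operator has ||D|| = sup_n |d_n|. Here d_n = 19 * 2^(-n) is positive and decreasing, so sup_n |d_n| = d_1 = 19/2. So ||D|| = 19/2.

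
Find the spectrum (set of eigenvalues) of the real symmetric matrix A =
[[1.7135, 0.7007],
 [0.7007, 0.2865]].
sigma(A) ≈ {0, 2}

A is real symmetric, so its spectrum consists of real eigenvalues. Expanding the characteristic polynomial of the displayed matrix gives
  det(λ I - A) = p(λ) = λ^2 + (-2)λ + (0).
Solving p(λ) = 0 yields eigenvalues ≈ 0, 2. (A is shown rounded to 4 decimals, so these recover the underlying integer eigenvalues to within that precision.)
Verification: the trace of A = 2 equals the sum of eigenvalues 2, and det(A) ≈ -0.0001 matches the eigenvalue product 0.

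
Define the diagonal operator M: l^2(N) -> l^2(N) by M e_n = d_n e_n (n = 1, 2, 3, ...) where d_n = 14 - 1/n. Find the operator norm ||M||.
||M|| = 14

For a diagonal operator on l^2 with entries d_n, ||M|| = sup_n |d_n|. Here d_1 = 13, d_2 = 27/2, ..., and d_n = 14 - 1/n increases monotonically toward 14. All terms lie in [13, 14), so |d_n| = d_n and the supremum is the limit 14, which is not attained by any individual d_n. Hence ||M|| = 14.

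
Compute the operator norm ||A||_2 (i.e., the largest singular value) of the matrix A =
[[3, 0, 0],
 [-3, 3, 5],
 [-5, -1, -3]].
||A||_2 ≈ 6.7343 (= sqrt(largest eigenvalue of A^T A))

||A||_2 = sigma_max(A) = sqrt(lambda_max(A^T A)). Form the symmetric matrix M = A^T A =
[[43, -4, 0],
 [-4, 10, 18],
 [0, 18, 34]].
Its characteristic polynomial (trace, sum of principal 2x2 minors, determinant of M give the coefficients) is
  p(λ) = det(λ I - M) = λ^3 - 87λ^2 + 1892λ - 144.
No integer candidate from the rational root theorem (±divisors of 144) is a root, so the roots are irrational. The cubic discriminant is Δ = 50375632 > 0, so there are three distinct real roots. p(0) = -144 and p(1) = 1662 have opposite signs, so a root lies in (0, 1); Newton's method refines it to λ ≈ 0.0764. p(41) = 102 and p(42) = -60 have opposite signs, so a root lies in (41, 42); Newton's method refines it to λ ≈ 41.5729. p(45) = -54 and p(46) = 132 have opposite signs, so a root lies in (45, 46); Newton's method refines it to λ ≈ 45.3507. Check (Vieta): the three roots sum to 87, matching tr M = 87.
So the eigenvalues of A^T A are ≈ 0.0764, 41.5729, 45.3507 (all ≥ 0, as they must be for A^T A). The largest is λ_max ≈ 45.3507, hence ||A||_2 = sqrt(λ_max) ≈ 6.7343.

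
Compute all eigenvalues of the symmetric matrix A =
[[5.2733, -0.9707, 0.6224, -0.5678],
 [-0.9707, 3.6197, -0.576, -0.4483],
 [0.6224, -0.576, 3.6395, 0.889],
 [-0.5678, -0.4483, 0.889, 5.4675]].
sigma(A) ≈ {3, 6} (3 with multiplicity 2, 6 with multiplicity 2)

A is real symmetric, so its spectrum consists of real eigenvalues. Expanding the characteristic polynomial of the displayed matrix gives
  det(λ I - A) = p(λ) = λ^4 + (-18)λ^3 + (117)λ^2 + (-324.0016)λ + (324.0031).
Solving p(λ) = 0 yields eigenvalues ≈ 3, 3, 6, 6. (A is shown rounded to 4 decimals, so these recover the underlying integer eigenvalues to within that precision.)
Verification: the trace of A = 18 equals the sum of eigenvalues 18, and det(A) ≈ 324.0031 matches the eigenvalue product 324.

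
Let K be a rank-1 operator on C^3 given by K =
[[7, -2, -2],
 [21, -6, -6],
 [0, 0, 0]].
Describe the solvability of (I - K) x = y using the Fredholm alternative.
(I - K) is singular (det(I - K) = 0, i.e. 1 ∈ sigma(K)). (I - K) x = y is solvable iff y ⊥ ker((I - K)^*) = span{(7, -2, -2)}, i.e. iff 7y_1 - 2y_2 - 2y_3 = 0. When solvable, the solutions are x = y + c·(1, 3, 0), c arbitrary (ker(I - K) = span{(1, 3, 0)}, dimension 1).

K has rank 1, so it is an outer product K = u v^T: every row of K is a multiple of one row vector. Reading off the entries, u = (1, 3, 0) and v = (7, -2, -2) (row i of K equals u_i·v^T). A rank-one matrix u v^T satisfies K u = u (v·u) and kills the (2)-dimensional subspace v^⊥, so its characteristic polynomial is lambda^2 (lambda - v·u) with v·u = tr K = 1. Hence the eigenvalues of I - K are 1 (multiplicity 2) and 1 - (1) = 0, so det(I - K) = 0. (Direct check: I - K =
[[-6, 2, 2],
 [-21, 7, 6],
 [0, 0, 1]]
has determinant 0.) So 1 is an eigenvalue of K and (I - K) is not invertible. The finite-dimensional Fredholm alternative says: either (I - K) is invertible, or ker(I - K) ≠ {0} and then range(I - K) = ker((I - K)^*)^⊥, with dim ker(I - K) = dim ker((I - K)^*). We are in the second case, so we need both kernels. Kernel of I - K: (I - K) u = u - u (v·u) = u - u = 0, so ker(I - K) = span{u} = span{(1, 3, 0)} (it is exactly 1-dimensional because rank(I - K) = 2). Kernel of the adjoint: K is real, so (I - K)^* = I - K^T = I - v u^T, and (I - v u^T) v = v - v (u·v) = 0; hence ker((I - K)^*) = span{v} = span{(7, -2, -2)}. Therefore (I - K) x = y is solvable iff <y, v> = 0, i.e. iff 7y_1 - 2y_2 - 2y_3 = 0. When this holds, K y = u (v·y) = 0, so (I - K) y = y and x = y is a particular solution; the full solution set is the line x = y + c·u = y + c·(1, 3, 0), c ∈ C.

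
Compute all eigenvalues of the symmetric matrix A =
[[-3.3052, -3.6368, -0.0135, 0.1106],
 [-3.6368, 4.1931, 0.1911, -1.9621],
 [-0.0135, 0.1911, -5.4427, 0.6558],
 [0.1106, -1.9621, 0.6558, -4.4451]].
sigma(A) ≈ {-6, -5, -4, 6}

A is real symmetric, so its spectrum consists of real eigenvalues. Expanding the characteristic polynomial of the displayed matrix gives
  det(λ I - A) = p(λ) = λ^4 + (9)λ^3 + (-16)λ^2 + (-323.9937)λ + (-719.9759).
Solving p(λ) = 0 yields eigenvalues ≈ -6, -5, -4, 6. (A is shown rounded to 4 decimals, so these recover the underlying integer eigenvalues to within that precision.)
Verification: the trace of A = -9 equals the sum of eigenvalues -9, and det(A) ≈ -719.9759 matches the eigenvalue product -720.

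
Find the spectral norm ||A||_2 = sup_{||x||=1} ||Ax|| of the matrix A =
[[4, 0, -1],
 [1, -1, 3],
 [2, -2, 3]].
||A||_2 ≈ 5.3919 (= sqrt(largest eigenvalue of A^T A))

||A||_2 = sigma_max(A) = sqrt(lambda_max(A^T A)). Form the symmetric matrix M = A^T A =
[[21, -5, 5],
 [-5, 5, -9],
 [5, -9, 19]].
Its characteristic polynomial (trace, sum of principal 2x2 minors, determinant of M give the coefficients) is
  p(λ) = det(λ I - M) = λ^3 - 45λ^2 + 468λ - 144.
No integer candidate from the rational root theorem (±divisors of 144) is a root, so the roots are irrational. The cubic discriminant is Δ = 35050320 > 0, so there are three distinct real roots. p(0) = -144 and p(1) = 280 have opposite signs, so a root lies in (0, 1); Newton's method refines it to λ ≈ 0.3173. p(15) = 126 and p(16) = -80 have opposite signs, so a root lies in (15, 16); Newton's method refines it to λ ≈ 15.6098. p(29) = -28 and p(30) = 396 have opposite signs, so a root lies in (29, 30); Newton's method refines it to λ ≈ 29.0729. Check (Vieta): the three roots sum to 45, matching tr M = 45.
So the eigenvalues of A^T A are ≈ 0.3173, 15.6098, 29.0729 (all ≥ 0, as they must be for A^T A). The largest is λ_max ≈ 29.0729, hence ||A||_2 = sqrt(λ_max) ≈ 5.3919.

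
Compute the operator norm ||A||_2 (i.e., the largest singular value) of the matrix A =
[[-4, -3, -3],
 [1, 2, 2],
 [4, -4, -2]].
||A||_2 ≈ 6.7229 (= sqrt(largest eigenvalue of A^T A))

||A||_2 = sigma_max(A) = sqrt(lambda_max(A^T A)). Form the symmetric matrix M = A^T A =
[[33, -2, 6],
 [-2, 29, 21],
 [6, 21, 17]].
Its characteristic polynomial (trace, sum of principal 2x2 minors, determinant of M give the coefficients) is
  p(λ) = det(λ I - M) = λ^3 - 79λ^2 + 1530λ - 100.
No integer candidate from the rational root theorem (±divisors of 100) is a root, so the roots are irrational. The cubic discriminant is Δ = 303329300 > 0, so there are three distinct real roots. p(0) = -100 and p(1) = 1352 have opposite signs, so a root lies in (0, 1); Newton's method refines it to λ ≈ 0.0656. p(33) = 296 and p(34) = -100 have opposite signs, so a root lies in (33, 34); Newton's method refines it to λ ≈ 33.7368. p(45) = -100 and p(46) = 452 have opposite signs, so a root lies in (45, 46); Newton's method refines it to λ ≈ 45.1976. Check (Vieta): the three roots sum to 79, matching tr M = 79.
So the eigenvalues of A^T A are ≈ 0.0656, 33.7368, 45.1976 (all ≥ 0, as they must be for A^T A). The largest is λ_max ≈ 45.1976, hence ||A||_2 = sqrt(λ_max) ≈ 6.7229.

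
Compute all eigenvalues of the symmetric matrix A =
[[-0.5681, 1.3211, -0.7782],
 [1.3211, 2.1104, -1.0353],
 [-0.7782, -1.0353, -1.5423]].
sigma(A) ≈ {-2, -1, 3}

A is real symmetric, so its spectrum consists of real eigenvalues. Expanding the characteristic polynomial of the displayed matrix gives
  det(λ I - A) = p(λ) = λ^3 + (0)λ^2 + (-7)λ + (-6).
Solving p(λ) = 0 yields eigenvalues ≈ -2, -1, 3. (A is shown rounded to 4 decimals, so these recover the underlying integer eigenvalues to within that precision.)
Verification: the trace of A = 0 equals the sum of eigenvalues 0, and det(A) ≈ 6.0005 matches the eigenvalue product 6.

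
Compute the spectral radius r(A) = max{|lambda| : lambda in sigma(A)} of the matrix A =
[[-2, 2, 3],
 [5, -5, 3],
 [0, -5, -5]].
r(A) = 7

The eigenvalues of A are the roots of its characteristic polynomial. With M = A (coefficients from the trace, the sum of principal 2x2 minors, and det A):
  p(λ) = det(λ I - M) = λ^3 + 12λ^2 + 50λ + 105.
By the rational root theorem any rational root is an integer divisor of 105. Testing λ = -7: p(-7) = -343 + 588 - 350 + 105 = 0, so λ = -7 is a root. Dividing out (λ + 7) leaves p(λ) = (λ + 7)(λ^2 + 5λ + 15). For λ^2 + 5λ + 15 the discriminant is -35. It is negative, so the roots are the complex-conjugate pair λ = -5/2 ± (sqrt(35)/2) i ≈ -2.5 ± 2.958i. For a conjugate pair the product of the roots equals the constant term, so |λ|^2 = 15 and |λ| = sqrt(15) ≈ 3.873.
Thus the eigenvalues (to 4 decimals) are -2.5 ± 2.958i (modulus 3.873); -7 (modulus 7). The spectral radius is the largest modulus: r(A) = 7. (Cross-check: r(A) ≤ ||A||_2 ≈ 8.6929; equality holds whenever A is normal, though it can also hold for some non-normal A.)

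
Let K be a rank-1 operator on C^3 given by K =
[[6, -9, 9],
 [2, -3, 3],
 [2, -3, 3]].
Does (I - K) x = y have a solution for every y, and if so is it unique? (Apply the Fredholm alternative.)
(I - K) is invertible (det(I - K) = -5 ≠ 0), so for every y in C^3 the equation (I - K) x = y has a unique solution.

K has rank 1, so it is an outer product K = u v^T: every row of K is a multiple of one row vector. Reading off the entries, u = (3, 1, 1) and v = (2, -3, 3) (row i of K equals u_i·v^T). A rank-one matrix u v^T satisfies K u = u (v·u) and kills the (2)-dimensional subspace v^⊥, so its characteristic polynomial is lambda^2 (lambda - v·u) with v·u = tr K = 6. Hence the eigenvalues of I - K are 1 (multiplicity 2) and 1 - (6) = -5, so det(I - K) = -5. (Direct check: I - K =
[[-5, 9, -9],
 [-2, 4, -3],
 [-2, 3, -2]]
has determinant -5.) The finite-dimensional Fredholm alternative says: either (I - K) is invertible, or ker(I - K) ≠ {0} and then range(I - K) = ker((I - K)^*)^⊥, with dim ker(I - K) = dim ker((I - K)^*). Since det(I - K) ≠ 0, 1 is not an eigenvalue of K and ker(I - K) = {0}, so we are in the first case: for every y there is a unique x = (I - K)^(-1) y. Explicitly, by the Sherman–Morrison formula, (I - u v^T)^(-1) = I + u v^T/(1 - v·u), i.e. (I - K)^(-1) = I + K/(-5).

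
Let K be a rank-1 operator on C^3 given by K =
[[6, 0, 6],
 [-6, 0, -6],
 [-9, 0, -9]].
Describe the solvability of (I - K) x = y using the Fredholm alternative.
(I - K) is invertible (det(I - K) = 4 ≠ 0), so for every y in C^3 the equation (I - K) x = y has a unique solution.

K has rank 1, so it is an outer product K = u v^T: every row of K is a multiple of one row vector. Reading off the entries, u = (2, -2, -3) and v = (3, 0, 3) (row i of K equals u_i·v^T). A rank-one matrix u v^T satisfies K u = u (v·u) and kills the (2)-dimensional subspace v^⊥, so its characteristic polynomial is lambda^2 (lambda - v·u) with v·u = tr K = -3. Hence the eigenvalues of I - K are 1 (multiplicity 2) and 1 - (-3) = 4, so det(I - K) = 4. (Direct check: I - K =
[[-5, 0, -6],
 [6, 1, 6],
 [9, 0, 10]]
has determinant 4.) The finite-dimensional Fredholm alternative says: either (I - K) is invertible, or ker(I - K) ≠ {0} and then range(I - K) = ker((I - K)^*)^⊥, with dim ker(I - K) = dim ker((I - K)^*). Since det(I - K) ≠ 0, 1 is not an eigenvalue of K and ker(I - K) = {0}, so we are in the first case: for every y there is a unique x = (I - K)^(-1) y. Explicitly, by the Sherman–Morrison formula, (I - u v^T)^(-1) = I + u v^T/(1 - v·u), i.e. (I - K)^(-1) = I + K/(4).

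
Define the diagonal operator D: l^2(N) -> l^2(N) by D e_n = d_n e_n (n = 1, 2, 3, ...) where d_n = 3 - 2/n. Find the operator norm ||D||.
||D|| = 3

For a diagonal operator on l^2 with entries d_n, ||D|| = sup_n |d_n|. Here d_1 = 1, d_2 = 2, ..., and d_n = 3 - 2/n increases monotonically toward 3. All terms lie in [1, 3), so |d_n| = d_n and the supremum is the limit 3, which is not attained by any individual d_n. Hence ||D|| = 3.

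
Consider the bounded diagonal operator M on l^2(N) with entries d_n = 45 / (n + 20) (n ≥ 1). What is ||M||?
||M|| = 15/7 (attained at n = 1)

For M diagonal, ||M|| = sup_n |d_n| = sup_n 45/(n + 20). This is positive and strictly decreasing in n, so the supremum is attained at n = 1: d_1 = 45/(1 + 20) = 15/7. Hence ||M|| = 15/7.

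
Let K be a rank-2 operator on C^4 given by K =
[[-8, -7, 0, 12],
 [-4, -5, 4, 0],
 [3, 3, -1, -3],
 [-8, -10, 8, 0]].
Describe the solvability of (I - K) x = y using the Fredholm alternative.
(I - K) is invertible (det(I - K) = 148 ≠ 0), so for every y in C^4 the equation (I - K) x = y has a unique solution.

K has rank 2 and factors as K = U V^T = u1 v1^T + u2 v2^T with u1 = (-3, -1, 1, -2), v1 = (3, 3, -1, -3), u2 = (-1, 1, 0, 2), v2 = (-1, -2, 3, -3) (multiplying out reproduces the displayed K). The nonzero eigenvalues of U V^T coincide with those of the 2 x 2 matrix G = V^T U = [[v1·u1, v1·u2], [v2·u1, v2·u2]] = [[-7, -6], [14, -7]], and by the Sylvester determinant identity det(I_4 - U V^T) = det(I_2 - V^T U) = det([[8, 6], [-14, 8]]) = (8)(8) - (6)(-14) = 148. (Direct check: I - K =
[[9, 7, 0, -12],
 [4, 6, -4, 0],
 [-3, -3, 2, 3],
 [8, 10, -8, 1]]
has determinant 148.) The finite-dimensional Fredholm alternative says: either (I - K) is invertible, or ker(I - K) ≠ {0} and then range(I - K) = ker((I - K)^*)^⊥, with dim ker(I - K) = dim ker((I - K)^*). Since det(I - K) ≠ 0, 1 is not an eigenvalue of K and ker(I - K) = {0}, so we are in the first case: for every y there is a unique x = (I - K)^(-1) y. (Explicitly, by the Woodbury identity, (I - U V^T)^(-1) = I + U (I_2 - G)^(-1) V^T.)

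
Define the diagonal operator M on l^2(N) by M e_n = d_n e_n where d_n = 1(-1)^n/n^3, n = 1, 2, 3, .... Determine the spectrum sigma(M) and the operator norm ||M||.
sigma(M) = {1(-1)^n/n^3 : n ≥ 1} ∪ {0}; ||M|| = 1

A bounded diagonal operator on l^2 with diagonal entries d_n has spectrum equal to the closure of {d_n : n ≥ 1}: every d_n is an eigenvalue (with eigenvector e_n), so {d_n} ⊂ sigma(M); the spectrum is closed, so its closure is too; and for lambda not in the closure, (M - lambda I) has bounded inverse (the diagonal entries 1/(d_n - lambda) are bounded). For our sequence d_n = 1(-1)^n/n^3, n = 1, 2, 3, ...:
  - {d_n} = {1(-1)^n/n^3 : n ≥ 1}; the only limit point is 0
  - closure = {1(-1)^n/n^3 : n ≥ 1} ∪ {0}
For the norm: a diagonal operator has ||M|| = sup_n |d_n|. Here |d_n| = 1/n^3 is decreasing, so sup_n |d_n| = |d_1| = 1. So ||M|| = 1.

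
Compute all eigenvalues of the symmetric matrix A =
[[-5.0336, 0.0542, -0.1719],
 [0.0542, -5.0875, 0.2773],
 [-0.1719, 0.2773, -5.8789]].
sigma(A) ≈ {-6, -5} (-5 with multiplicity 2)

A is real symmetric, so its spectrum consists of real eigenvalues. Expanding the characteristic polynomial of the displayed matrix gives
  det(λ I - A) = p(λ) = λ^3 + (16)λ^2 + (85)λ + (150).
Solving p(λ) = 0 yields eigenvalues ≈ -6, -5, -5. (A is shown rounded to 4 decimals, so these recover the underlying integer eigenvalues to within that precision.)
Verification: the trace of A = -16 equals the sum of eigenvalues -16, and det(A) ≈ -150.0000 matches the eigenvalue product -150.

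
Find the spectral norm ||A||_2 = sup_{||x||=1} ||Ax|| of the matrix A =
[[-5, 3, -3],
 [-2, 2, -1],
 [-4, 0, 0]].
||A||_2 ≈ 7.8515 (= sqrt(largest eigenvalue of A^T A))

||A||_2 = sigma_max(A) = sqrt(lambda_max(A^T A)). Form the symmetric matrix M = A^T A =
[[45, -19, 17],
 [-19, 13, -11],
 [17, -11, 10]].
Its characteristic polynomial (trace, sum of principal 2x2 minors, determinant of M give the coefficients) is
  p(λ) = det(λ I - M) = λ^3 - 68λ^2 + 394λ - 144.
No integer candidate from the rational root theorem (±divisors of 144) is a root, so the roots are irrational. The cubic discriminant is Δ = 360931488 > 0, so there are three distinct real roots. p(0) = -144 and p(1) = 183 have opposite signs, so a root lies in (0, 1); Newton's method refines it to λ ≈ 0.3918. p(5) = 251 and p(6) = -12 have opposite signs, so a root lies in (5, 6); Newton's method refines it to λ ≈ 5.9615. p(61) = -2157 and p(62) = 1220 have opposite signs, so a root lies in (61, 62); Newton's method refines it to λ ≈ 61.6466. Check (Vieta): the three roots sum to 68, matching tr M = 68.
So the eigenvalues of A^T A are ≈ 0.3918, 5.9615, 61.6466 (all ≥ 0, as they must be for A^T A). The largest is λ_max ≈ 61.6466, hence ||A||_2 = sqrt(λ_max) ≈ 7.8515.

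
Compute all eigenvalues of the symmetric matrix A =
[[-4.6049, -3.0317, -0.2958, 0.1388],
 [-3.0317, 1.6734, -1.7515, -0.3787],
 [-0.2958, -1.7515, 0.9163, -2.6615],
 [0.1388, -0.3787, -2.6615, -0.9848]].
sigma(A) ≈ {-6, -3, 2, 4}

A is real symmetric, so its spectrum consists of real eigenvalues. Expanding the characteristic polynomial of the displayed matrix gives
  det(λ I - A) = p(λ) = λ^4 + (3)λ^3 + (-28)λ^2 + (-36)λ + (143.9984).
Solving p(λ) = 0 yields eigenvalues ≈ -6, -3, 2, 4. (A is shown rounded to 4 decimals, so these recover the underlying integer eigenvalues to within that precision.)
Verification: the trace of A = -3 equals the sum of eigenvalues -3, and det(A) ≈ 143.9984 matches the eigenvalue product 144.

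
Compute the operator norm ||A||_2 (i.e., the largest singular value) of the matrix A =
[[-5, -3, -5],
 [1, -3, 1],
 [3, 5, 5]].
||A||_2 ≈ 10.6853 (= sqrt(largest eigenvalue of A^T A))

||A||_2 = sigma_max(A) = sqrt(lambda_max(A^T A)). Form the symmetric matrix M = A^T A =
[[35, 27, 41],
 [27, 43, 37],
 [41, 37, 51]].
Its characteristic polynomial (trace, sum of principal 2x2 minors, determinant of M give the coefficients) is
  p(λ) = det(λ I - M) = λ^3 - 129λ^2 + 1704λ - 1296.
No integer candidate from the rational root theorem (±divisors of 1296) is a root, so the roots are irrational. The cubic discriminant is Δ = 22482109440 > 0, so there are three distinct real roots. p(0) = -1296 and p(1) = 280 have opposite signs, so a root lies in (0, 1); Newton's method refines it to λ ≈ 0.8099. p(14) = 20 and p(15) = -1386 have opposite signs, so a root lies in (14, 15); Newton's method refines it to λ ≈ 14.0151. p(114) = -1980 and p(115) = 9514 have opposite signs, so a root lies in (114, 115); Newton's method refines it to λ ≈ 114.175. Check (Vieta): the three roots sum to 129, matching tr M = 129.
So the eigenvalues of A^T A are ≈ 0.8099, 14.0151, 114.175 (all ≥ 0, as they must be for A^T A). The largest is λ_max ≈ 114.175, hence ||A||_2 = sqrt(λ_max) ≈ 10.6853.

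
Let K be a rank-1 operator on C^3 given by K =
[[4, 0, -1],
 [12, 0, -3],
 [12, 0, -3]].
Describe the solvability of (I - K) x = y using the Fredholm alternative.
(I - K) is singular (det(I - K) = 0, i.e. 1 ∈ sigma(K)). (I - K) x = y is solvable iff y ⊥ ker((I - K)^*) = span{(4, 0, -1)}, i.e. iff 4y_1 - y_3 = 0. When solvable, the solutions are x = y + c·(1, 3, 3), c arbitrary (ker(I - K) = span{(1, 3, 3)}, dimension 1).

K has rank 1, so it is an outer product K = u v^T: every row of K is a multiple of one row vector. Reading off the entries, u = (1, 3, 3) and v = (4, 0, -1) (row i of K equals u_i·v^T). A rank-one matrix u v^T satisfies K u = u (v·u) and kills the (2)-dimensional subspace v^⊥, so its characteristic polynomial is lambda^2 (lambda - v·u) with v·u = tr K = 1. Hence the eigenvalues of I - K are 1 (multiplicity 2) and 1 - (1) = 0, so det(I - K) = 0. (Direct check: I - K =
[[-3, 0, 1],
 [-12, 1, 3],
 [-12, 0, 4]]
has determinant 0.) So 1 is an eigenvalue of K and (I - K) is not invertible. The finite-dimensional Fredholm alternative says: either (I - K) is invertible, or ker(I - K) ≠ {0} and then range(I - K) = ker((I - K)^*)^⊥, with dim ker(I - K) = dim ker((I - K)^*). We are in the second case, so we need both kernels. Kernel of I - K: (I - K) u = u - u (v·u) = u - u = 0, so ker(I - K) = span{u} = span{(1, 3, 3)} (it is exactly 1-dimensional because rank(I - K) = 2). Kernel of the adjoint: K is real, so (I - K)^* = I - K^T = I - v u^T, and (I - v u^T) v = v - v (u·v) = 0; hence ker((I - K)^*) = span{v} = span{(4, 0, -1)}. Therefore (I - K) x = y is solvable iff <y, v> = 0, i.e. iff 4y_1 - y_3 = 0. When this holds, K y = u (v·y) = 0, so (I - K) y = y and x = y is a particular solution; the full solution set is the line x = y + c·u = y + c·(1, 3, 3), c ∈ C.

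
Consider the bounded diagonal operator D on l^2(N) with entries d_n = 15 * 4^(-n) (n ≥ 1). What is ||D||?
||D|| = 15/4 (attained at n = 1)

For D diagonal, ||D|| = sup_n |d_n|. The sequence d_n = 15 * 4^(-n) is positive and strictly decreasing (ratio 4^(-1) < 1), so the supremum is d_1 = 15/4. Hence ||D|| = 15/4.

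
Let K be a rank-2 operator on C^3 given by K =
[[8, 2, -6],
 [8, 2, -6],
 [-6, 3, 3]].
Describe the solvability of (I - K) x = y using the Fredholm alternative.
(I - K) is singular (det(I - K) = 0, i.e. 1 ∈ sigma(K)). (I - K) x = y is solvable iff y ⊥ ker((I - K)^*) = span{(-10, 11, 3)}, i.e. iff -10y_1 + 11y_2 + 3y_3 = 0. When solvable, x is determined up to adding multiples of (2, 2, 3) (ker(I - K) = span{(2, 2, 3)}, dimension 1).

K has rank 2 and factors as K = U V^T = u1 v1^T + u2 v2^T with u1 = (-2, -2, 0), v1 = (-2, -2, 2), u2 = (-2, -2, 3), v2 = (-2, 1, 1) (multiplying out reproduces the displayed K). The nonzero eigenvalues of U V^T coincide with those of the 2 x 2 matrix G = V^T U = [[v1·u1, v1·u2], [v2·u1, v2·u2]] = [[8, 14], [2, 5]], and by the Sylvester determinant identity det(I_3 - U V^T) = det(I_2 - V^T U) = det([[-7, -14], [-2, -4]]) = (-7)(-4) - (-14)(-2) = 0. (Direct check: I - K =
[[-7, -2, 6],
 [-8, -1, 6],
 [6, -3, -2]]
has determinant 0.) So 1 is an eigenvalue of K and (I - K) is not invertible. The finite-dimensional Fredholm alternative says: either (I - K) is invertible, or ker(I - K) ≠ {0} and then range(I - K) = ker((I - K)^*)^⊥, with dim ker(I - K) = dim ker((I - K)^*). We are in the second case, so we compute both kernels via the 2 x 2 reduction. If (I - U V^T) x = 0 then x = U (V^T x) lies in the column space of U; writing x = U b gives U (I_2 - G) b = 0, and since u1, u2 are independent, (I_2 - G) b = 0. With I_2 - G = [[-7, -14], [-2, -4]] (singular, as its determinant is 0) a null vector is b = (-2, 1), so ker(I - K) = span{-2·u1 + (1)·u2} = span{(2, 2, 3)}. For the adjoint, (I - K)^* = I - K^T = I - V U^T, and the same argument gives ker((I - K)^*) = {V a : (I_2 - G)^T a = 0}; (I_2 - G)^T = [[-7, -2], [-14, -4]] has null vector a = (-2, 7), so ker((I - K)^*) = span{-2·v1 + (7)·v2} = span{(-10, 11, 3)}. (Both kernels are 1-dimensional, matching rank(I - K) = 2.) Therefore (I - K) x = y is solvable iff <y, (-10, 11, 3)> = 0, i.e. iff -10y_1 + 11y_2 + 3y_3 = 0; when solvable the solution set is the line x_p + c·(2, 2, 3), c ∈ C.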